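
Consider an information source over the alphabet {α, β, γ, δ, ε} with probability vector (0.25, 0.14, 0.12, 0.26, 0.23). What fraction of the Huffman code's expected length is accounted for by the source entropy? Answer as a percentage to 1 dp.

99.9%

Entropy H = −Σ p log₂ p ≈ 2.2571 bits.
Huffman merges: 3/25+7/50→13/50; 23/100+1/4→12/25; 13/50+13/50→13/25; 12/25+13/25→1. L = 113/50 ≈ 2.2600.
Efficiency = H/L = 2.2571/2.2600 = 99.9%.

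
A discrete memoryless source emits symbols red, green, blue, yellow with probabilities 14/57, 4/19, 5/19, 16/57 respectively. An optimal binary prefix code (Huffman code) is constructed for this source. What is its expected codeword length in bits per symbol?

Repeatedly combine the two least-probable nodes; the expected code length is the sum of the merged weights.
merge 4/19 + 14/57 → 26/57
merge 5/19 + 16/57 → 31/57
merge 26/57 + 31/57 → 1
L = 26/57 + 31/57 + 1 = 2 bits/symbol.

2 bits/symbol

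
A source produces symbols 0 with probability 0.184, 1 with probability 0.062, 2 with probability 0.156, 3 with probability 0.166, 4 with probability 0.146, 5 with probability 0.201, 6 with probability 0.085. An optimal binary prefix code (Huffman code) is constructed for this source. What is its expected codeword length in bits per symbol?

2.762 bits/symbol

Repeatedly combine the two least-probable nodes; the expected code length is the sum of the merged weights.
merge 31/500 + 17/200 → 147/1000
merge 73/500 + 147/1000 → 293/1000
merge 39/250 + 83/500 → 161/500
merge 23/125 + 201/1000 → 77/200
merge 293/1000 + 161/500 → 123/200
merge 77/200 + 123/200 → 1
L = 147/1000 + 293/1000 + 161/500 + 77/200 + 123/200 + 1 = 1381/500 = 2.762 bits/symbol.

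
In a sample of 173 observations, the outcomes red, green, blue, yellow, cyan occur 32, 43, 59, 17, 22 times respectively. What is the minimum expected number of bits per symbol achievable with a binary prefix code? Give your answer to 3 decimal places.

Probabilities are the counts divided by 173.
Repeatedly combine the two least-probable nodes; the expected code length is the sum of the merged weights.
merge 17/173 + 22/173 → 39/173
merge 32/173 + 39/173 → 71/173
merge 43/173 + 59/173 → 102/173
merge 71/173 + 102/173 → 1
L = 39/173 + 71/173 + 102/173 + 1 = 385/173 ≈ 2.225 bits/symbol.

2.225 bits/symbol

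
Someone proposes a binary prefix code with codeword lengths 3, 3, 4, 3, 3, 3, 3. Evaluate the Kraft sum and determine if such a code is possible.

With common denominator 2^4 = 16: Σ 2^(−ℓᵢ) = 2/16 + 2/16 + 1/16 + 2/16 + 2/16 + 2/16 + 2/16 = 13/16 = 0.8125.
Kraft's inequality requires Σ ≤ 1; here Σ = 0.8125 ≤ 1, so such a prefix code exists.

0.8125; yes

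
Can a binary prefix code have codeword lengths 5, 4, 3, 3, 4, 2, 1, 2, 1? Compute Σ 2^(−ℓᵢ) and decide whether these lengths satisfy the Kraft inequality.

With common denominator 2^5 = 32: Σ 2^(−ℓᵢ) = 1/32 + 2/32 + 4/32 + 4/32 + 2/32 + 8/32 + 16/32 + 8/32 + 16/32 = 61/32 = 1.90625.
Kraft's inequality requires Σ ≤ 1; here Σ = 1.90625 > 1, so no such prefix code exists.

1.90625; no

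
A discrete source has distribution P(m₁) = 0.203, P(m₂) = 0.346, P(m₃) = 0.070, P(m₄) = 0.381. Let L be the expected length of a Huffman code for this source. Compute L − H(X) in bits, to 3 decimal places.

0.096 bits

Entropy H = −Σ p log₂ p ≈ 1.7957 bits.
Huffman merges: 7/100+203/1000→273/1000; 273/1000+173/500→619/1000; 381/1000+619/1000→1. L = 473/250 ≈ 1.8920.
L − H = 1.8920 − 1.7957 = 0.096 bits.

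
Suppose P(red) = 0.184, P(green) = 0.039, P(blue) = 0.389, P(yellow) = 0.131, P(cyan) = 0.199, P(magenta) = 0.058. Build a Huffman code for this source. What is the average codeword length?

Repeatedly combine the two least-probable nodes; the expected code length is the sum of the merged weights.
merge 39/1000 + 29/500 → 97/1000
merge 97/1000 + 131/1000 → 57/250
merge 23/125 + 199/1000 → 383/1000
merge 57/250 + 383/1000 → 611/1000
merge 389/1000 + 611/1000 → 1
L = 97/1000 + 57/250 + 383/1000 + 611/1000 + 1 = 2319/1000 = 2.319 bits/symbol.

2.319 bits/symbol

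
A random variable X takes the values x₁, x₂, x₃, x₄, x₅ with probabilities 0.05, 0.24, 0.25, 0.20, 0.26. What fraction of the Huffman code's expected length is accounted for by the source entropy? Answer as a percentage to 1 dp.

Entropy H = −Σ p log₂ p ≈ 2.1799 bits.
Huffman merges: 1/20+1/5→1/4; 6/25+1/4→49/100; 1/4+13/50→51/100; 49/100+51/100→1. L = 9/4 ≈ 2.2500.
Efficiency = H/L = 2.1799/2.2500 = 96.9%.

96.9%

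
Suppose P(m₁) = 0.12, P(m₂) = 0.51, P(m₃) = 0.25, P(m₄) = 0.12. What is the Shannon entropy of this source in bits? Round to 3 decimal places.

1.730 bits

H = −Σ pᵢ log₂ pᵢ.
−0.12·log₂(0.12) = 0.3671
−0.51·log₂(0.51) = 0.4954
−0.25·log₂(0.25) = 0.5000
−0.12·log₂(0.12) = 0.3671
Sum ≈ 1.7296 → 1.730 bits.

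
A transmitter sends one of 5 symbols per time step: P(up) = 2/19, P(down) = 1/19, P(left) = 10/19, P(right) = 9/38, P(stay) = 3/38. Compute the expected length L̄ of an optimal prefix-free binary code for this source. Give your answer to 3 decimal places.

1.842 bits/symbol

Repeatedly combine the two least-probable nodes; the expected code length is the sum of the merged weights.
merge 1/19 + 3/38 → 5/38
merge 2/19 + 5/38 → 9/38
merge 9/38 + 9/38 → 9/19
merge 9/19 + 10/19 → 1
L = 5/38 + 9/38 + 9/19 + 1 = 35/19 ≈ 1.842 bits/symbol.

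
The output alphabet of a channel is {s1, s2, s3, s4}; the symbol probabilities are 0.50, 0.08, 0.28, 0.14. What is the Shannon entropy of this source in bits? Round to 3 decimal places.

1.703 bits

H = −Σ pᵢ log₂ pᵢ.
−0.50·log₂(0.50) = 0.5000
−0.08·log₂(0.08) = 0.2915
−0.28·log₂(0.28) = 0.5142
−0.14·log₂(0.14) = 0.3971
Sum ≈ 1.7028 → 1.703 bits.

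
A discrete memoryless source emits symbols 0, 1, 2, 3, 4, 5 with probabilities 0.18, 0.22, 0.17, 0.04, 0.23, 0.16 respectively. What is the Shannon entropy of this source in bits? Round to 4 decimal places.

H = −Σ pᵢ log₂ pᵢ.
−0.18·log₂(0.18) = 0.4453
−0.22·log₂(0.22) = 0.4806
−0.17·log₂(0.17) = 0.4346
−0.04·log₂(0.04) = 0.1858
−0.23·log₂(0.23) = 0.4877
−0.16·log₂(0.16) = 0.4230
Sum ≈ 2.4569 → 2.4569 bits.

2.4569 bits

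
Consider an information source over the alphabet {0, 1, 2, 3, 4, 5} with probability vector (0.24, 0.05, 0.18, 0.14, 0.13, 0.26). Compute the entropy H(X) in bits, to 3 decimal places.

H = −Σ pᵢ log₂ pᵢ.
−0.24·log₂(0.24) = 0.4941
−0.05·log₂(0.05) = 0.2161
−0.18·log₂(0.18) = 0.4453
−0.14·log₂(0.14) = 0.3971
−0.13·log₂(0.13) = 0.3826
−0.26·log₂(0.26) = 0.5053
Sum ≈ 2.4406 → 2.441 bits.

2.441 bits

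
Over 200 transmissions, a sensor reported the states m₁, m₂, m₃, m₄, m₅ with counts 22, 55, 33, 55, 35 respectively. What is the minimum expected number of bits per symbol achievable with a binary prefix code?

Probabilities are the counts divided by 200.
Repeatedly combine the two least-probable nodes; the expected code length is the sum of the merged weights.
merge 11/100 + 33/200 → 11/40
merge 7/40 + 11/40 → 9/20
merge 11/40 + 11/40 → 11/20
merge 9/20 + 11/20 → 1
L = 11/40 + 9/20 + 11/20 + 1 = 91/40 = 2.275 bits/symbol.

2.275 bits/symbol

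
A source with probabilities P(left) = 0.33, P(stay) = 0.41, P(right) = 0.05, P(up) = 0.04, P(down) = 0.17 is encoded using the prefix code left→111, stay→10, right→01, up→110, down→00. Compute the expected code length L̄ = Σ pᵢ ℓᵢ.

L̄ = Σ pᵢ·ℓᵢ = 0.33·3 + 0.41·2 + 0.05·2 + 0.04·3 + 0.17·2 = 2.37 bits/symbol.

2.37 bits/symbol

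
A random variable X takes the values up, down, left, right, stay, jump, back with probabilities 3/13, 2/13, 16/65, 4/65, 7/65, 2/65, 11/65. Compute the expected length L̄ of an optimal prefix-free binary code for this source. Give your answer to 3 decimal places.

2.615 bits/symbol

Repeatedly combine the two least-probable nodes; the expected code length is the sum of the merged weights.
merge 2/65 + 4/65 → 6/65
merge 6/65 + 7/65 → 1/5
merge 2/13 + 11/65 → 21/65
merge 1/5 + 3/13 → 28/65
merge 16/65 + 21/65 → 37/65
merge 28/65 + 37/65 → 1
L = 6/65 + 1/5 + 21/65 + 28/65 + 37/65 + 1 = 34/13 ≈ 2.615 bits/symbol.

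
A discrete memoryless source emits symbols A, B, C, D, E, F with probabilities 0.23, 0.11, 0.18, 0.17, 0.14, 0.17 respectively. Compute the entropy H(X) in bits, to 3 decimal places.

H = −Σ pᵢ log₂ pᵢ.
−0.23·log₂(0.23) = 0.4877
−0.11·log₂(0.11) = 0.3503
−0.18·log₂(0.18) = 0.4453
−0.17·log₂(0.17) = 0.4346
−0.14·log₂(0.14) = 0.3971
−0.17·log₂(0.17) = 0.4346
Sum ≈ 2.5495 → 2.550 bits.

2.550 bits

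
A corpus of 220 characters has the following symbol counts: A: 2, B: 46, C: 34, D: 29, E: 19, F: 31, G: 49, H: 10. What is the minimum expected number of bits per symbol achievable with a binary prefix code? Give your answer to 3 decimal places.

2.764 bits/symbol

Probabilities are the counts divided by 220.
Repeatedly combine the two least-probable nodes; the expected code length is the sum of the merged weights.
merge 1/110 + 1/22 → 3/55
merge 3/55 + 19/220 → 31/220
merge 29/220 + 31/220 → 3/11
merge 31/220 + 17/110 → 13/44
merge 23/110 + 49/220 → 19/44
merge 3/11 + 13/44 → 25/44
merge 19/44 + 25/44 → 1
L = 3/55 + 31/220 + 3/11 + 13/44 + 19/44 + 25/44 + 1 = 152/55 ≈ 2.764 bits/symbol.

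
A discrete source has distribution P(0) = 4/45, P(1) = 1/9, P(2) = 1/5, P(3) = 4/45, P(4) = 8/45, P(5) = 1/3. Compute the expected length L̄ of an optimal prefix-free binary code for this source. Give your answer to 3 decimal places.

2.467 bits/symbol

Repeatedly combine the two least-probable nodes; the expected code length is the sum of the merged weights.
merge 4/45 + 4/45 → 8/45
merge 1/9 + 8/45 → 13/45
merge 8/45 + 1/5 → 17/45
merge 13/45 + 1/3 → 28/45
merge 17/45 + 28/45 → 1
L = 8/45 + 13/45 + 17/45 + 28/45 + 1 = 37/15 ≈ 2.467 bits/symbol.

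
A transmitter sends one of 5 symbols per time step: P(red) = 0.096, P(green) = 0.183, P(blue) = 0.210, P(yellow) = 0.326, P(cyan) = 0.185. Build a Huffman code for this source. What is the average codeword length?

Repeatedly combine the two least-probable nodes; the expected code length is the sum of the merged weights.
merge 12/125 + 183/1000 → 279/1000
merge 37/200 + 21/100 → 79/200
merge 279/1000 + 163/500 → 121/200
merge 79/200 + 121/200 → 1
L = 279/1000 + 79/200 + 121/200 + 1 = 2279/1000 = 2.279 bits/symbol.

2.279 bits/symbol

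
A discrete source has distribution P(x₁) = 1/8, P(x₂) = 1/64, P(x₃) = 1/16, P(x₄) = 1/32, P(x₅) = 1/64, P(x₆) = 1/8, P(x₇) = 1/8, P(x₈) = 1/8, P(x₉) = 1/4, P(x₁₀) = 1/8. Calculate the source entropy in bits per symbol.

2.96875 bits

Each probability is a power of 1/2, so log₂(1/p) is an integer.
H = Σ p·log₂(1/p) = 1/8·3 + 1/64·6 + 1/16·4 + 1/32·5 + 1/64·6 + 1/8·3 + 1/8·3 + 1/8·3 + 1/4·2 + 1/8·3 = 2.96875 bits.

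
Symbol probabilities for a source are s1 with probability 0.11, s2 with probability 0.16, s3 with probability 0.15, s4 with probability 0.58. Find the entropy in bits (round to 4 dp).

1.6397 bits

H = −Σ pᵢ log₂ pᵢ.
−0.11·log₂(0.11) = 0.3503
−0.16·log₂(0.16) = 0.4230
−0.15·log₂(0.15) = 0.4105
−0.58·log₂(0.58) = 0.4558
Sum ≈ 1.6397 → 1.6397 bits.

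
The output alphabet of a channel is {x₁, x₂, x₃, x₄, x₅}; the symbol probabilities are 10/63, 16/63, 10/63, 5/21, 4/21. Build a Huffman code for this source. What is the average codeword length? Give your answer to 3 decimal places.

Repeatedly combine the two least-probable nodes; the expected code length is the sum of the merged weights.
merge 10/63 + 10/63 → 20/63
merge 4/21 + 5/21 → 3/7
merge 16/63 + 20/63 → 4/7
merge 3/7 + 4/7 → 1
L = 20/63 + 3/7 + 4/7 + 1 = 146/63 ≈ 2.317 bits/symbol.

2.317 bits/symbol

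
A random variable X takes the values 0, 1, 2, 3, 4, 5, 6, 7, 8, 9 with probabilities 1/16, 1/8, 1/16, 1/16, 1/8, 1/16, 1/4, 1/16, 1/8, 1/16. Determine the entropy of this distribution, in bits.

3.125 bits

Each probability is a power of 1/2, so log₂(1/p) is an integer.
H = Σ p·log₂(1/p) = 1/16·4 + 1/8·3 + 1/16·4 + 1/16·4 + 1/8·3 + 1/16·4 + 1/4·2 + 1/16·4 + 1/8·3 + 1/16·4 = 3.125 bits.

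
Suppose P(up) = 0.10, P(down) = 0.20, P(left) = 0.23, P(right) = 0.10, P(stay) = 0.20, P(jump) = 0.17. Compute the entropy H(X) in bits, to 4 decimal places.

H = −Σ pᵢ log₂ pᵢ.
−0.10·log₂(0.10) = 0.3322
−0.20·log₂(0.20) = 0.4644
−0.23·log₂(0.23) = 0.4877
−0.10·log₂(0.10) = 0.3322
−0.20·log₂(0.20) = 0.4644
−0.17·log₂(0.17) = 0.4346
Sum ≈ 2.5154 → 2.5154 bits.

2.5154 bits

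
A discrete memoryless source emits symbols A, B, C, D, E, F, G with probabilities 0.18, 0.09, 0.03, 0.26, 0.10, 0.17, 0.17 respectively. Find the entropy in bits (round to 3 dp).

H = −Σ pᵢ log₂ pᵢ.
−0.18·log₂(0.18) = 0.4453
−0.09·log₂(0.09) = 0.3127
−0.03·log₂(0.03) = 0.1518
−0.26·log₂(0.26) = 0.5053
−0.10·log₂(0.10) = 0.3322
−0.17·log₂(0.17) = 0.4346
−0.17·log₂(0.17) = 0.4346
Sum ≈ 2.6164 → 2.616 bits.

2.616 bits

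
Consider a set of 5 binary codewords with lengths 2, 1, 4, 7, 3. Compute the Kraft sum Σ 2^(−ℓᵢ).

0.9453125

With common denominator 2^7 = 128: Σ 2^(−ℓᵢ) = 32/128 + 64/128 + 8/128 + 1/128 + 16/128 = 121/128 = 0.9453125.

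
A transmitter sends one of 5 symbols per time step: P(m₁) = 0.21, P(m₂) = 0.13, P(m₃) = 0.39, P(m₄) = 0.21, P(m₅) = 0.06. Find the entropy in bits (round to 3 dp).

2.102 bits

H = −Σ pᵢ log₂ pᵢ.
−0.21·log₂(0.21) = 0.4728
−0.13·log₂(0.13) = 0.3826
−0.39·log₂(0.39) = 0.5298
−0.21·log₂(0.21) = 0.4728
−0.06·log₂(0.06) = 0.2435
Sum ≈ 2.1016 → 2.102 bits.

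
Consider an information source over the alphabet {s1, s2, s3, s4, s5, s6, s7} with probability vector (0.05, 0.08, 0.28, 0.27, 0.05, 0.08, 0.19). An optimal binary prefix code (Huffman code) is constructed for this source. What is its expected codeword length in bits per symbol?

2.52 bits/symbol

Repeatedly combine the two least-probable nodes; the expected code length is the sum of the merged weights.
merge 1/20 + 1/20 → 1/10
merge 2/25 + 2/25 → 4/25
merge 1/10 + 4/25 → 13/50
merge 19/100 + 13/50 → 9/20
merge 27/100 + 7/25 → 11/20
merge 9/20 + 11/20 → 1
L = 1/10 + 4/25 + 13/50 + 9/20 + 11/20 + 1 = 63/25 = 2.52 bits/symbol.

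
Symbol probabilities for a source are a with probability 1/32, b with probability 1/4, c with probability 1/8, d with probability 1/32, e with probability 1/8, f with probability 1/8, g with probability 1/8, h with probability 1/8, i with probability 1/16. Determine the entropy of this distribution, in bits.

Each probability is a power of 1/2, so log₂(1/p) is an integer.
H = Σ p·log₂(1/p) = 1/32·5 + 1/4·2 + 1/8·3 + 1/32·5 + 1/8·3 + 1/8·3 + 1/8·3 + 1/8·3 + 1/16·4 = 2.9375 bits.

2.9375 bits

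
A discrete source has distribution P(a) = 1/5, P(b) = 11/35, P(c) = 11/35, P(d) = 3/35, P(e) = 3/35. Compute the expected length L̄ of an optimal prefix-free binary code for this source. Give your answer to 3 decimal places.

2.171 bits/symbol

Repeatedly combine the two least-probable nodes; the expected code length is the sum of the merged weights.
merge 3/35 + 3/35 → 6/35
merge 6/35 + 1/5 → 13/35
merge 11/35 + 11/35 → 22/35
merge 13/35 + 22/35 → 1
L = 6/35 + 13/35 + 22/35 + 1 = 76/35 ≈ 2.171 bits/symbol.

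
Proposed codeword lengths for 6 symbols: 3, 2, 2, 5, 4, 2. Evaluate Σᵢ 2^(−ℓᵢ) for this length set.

With common denominator 2^5 = 32: Σ 2^(−ℓᵢ) = 4/32 + 8/32 + 8/32 + 1/32 + 2/32 + 8/32 = 31/32 = 0.96875.

0.96875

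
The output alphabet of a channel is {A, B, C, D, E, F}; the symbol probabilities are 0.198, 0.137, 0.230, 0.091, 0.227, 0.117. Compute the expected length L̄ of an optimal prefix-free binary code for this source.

2.543 bits/symbol

Repeatedly combine the two least-probable nodes; the expected code length is the sum of the merged weights.
merge 91/1000 + 117/1000 → 26/125
merge 137/1000 + 99/500 → 67/200
merge 26/125 + 227/1000 → 87/200
merge 23/100 + 67/200 → 113/200
merge 87/200 + 113/200 → 1
L = 26/125 + 67/200 + 87/200 + 113/200 + 1 = 2543/1000 = 2.543 bits/symbol.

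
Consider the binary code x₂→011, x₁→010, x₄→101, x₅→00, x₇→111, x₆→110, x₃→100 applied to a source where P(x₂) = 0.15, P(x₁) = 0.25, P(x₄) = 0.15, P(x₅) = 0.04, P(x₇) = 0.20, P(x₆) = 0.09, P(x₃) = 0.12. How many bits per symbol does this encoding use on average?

L̄ = Σ pᵢ·ℓᵢ = 0.15·3 + 0.25·3 + 0.15·3 + 0.04·2 + 0.20·3 + 0.09·3 + 0.12·3 = 2.96 bits/symbol.

2.96 bits/symbol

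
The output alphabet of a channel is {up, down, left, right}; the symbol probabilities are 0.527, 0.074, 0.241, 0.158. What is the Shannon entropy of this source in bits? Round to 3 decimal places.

1.680 bits

H = −Σ pᵢ log₂ pᵢ.
−0.527·log₂(0.527) = 0.4870
−0.074·log₂(0.074) = 0.2780
−0.241·log₂(0.241) = 0.4947
−0.158·log₂(0.158) = 0.4206
Sum ≈ 1.6803 → 1.680 bits.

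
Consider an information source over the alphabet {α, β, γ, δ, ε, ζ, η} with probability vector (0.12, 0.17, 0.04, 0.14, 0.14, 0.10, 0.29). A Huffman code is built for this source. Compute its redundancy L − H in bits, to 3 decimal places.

0.048 bits

Entropy H = −Σ p log₂ p ≈ 2.6317 bits.
Huffman merges: 1/25+1/10→7/50; 3/25+7/50→13/50; 7/50+7/50→7/25; 17/100+13/50→43/100; 7/25+29/100→57/100; 43/100+57/100→1. L = 67/25 ≈ 2.6800.
L − H = 2.6800 − 2.6317 = 0.048 bits.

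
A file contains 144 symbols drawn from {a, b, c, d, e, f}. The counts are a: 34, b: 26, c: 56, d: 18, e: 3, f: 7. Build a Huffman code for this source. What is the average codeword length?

2.25 bits/symbol

Probabilities are the counts divided by 144.
Repeatedly combine the two least-probable nodes; the expected code length is the sum of the merged weights.
merge 1/48 + 7/144 → 5/72
merge 5/72 + 1/8 → 7/36
merge 13/72 + 7/36 → 3/8
merge 17/72 + 3/8 → 11/18
merge 7/18 + 11/18 → 1
L = 5/72 + 7/36 + 3/8 + 11/18 + 1 = 9/4 = 2.25 bits/symbol.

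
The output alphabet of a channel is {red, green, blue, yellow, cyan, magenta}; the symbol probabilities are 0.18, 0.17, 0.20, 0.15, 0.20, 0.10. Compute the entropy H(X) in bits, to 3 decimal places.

H = −Σ pᵢ log₂ pᵢ.
−0.18·log₂(0.18) = 0.4453
−0.17·log₂(0.17) = 0.4346
−0.20·log₂(0.20) = 0.4644
−0.15·log₂(0.15) = 0.4105
−0.20·log₂(0.20) = 0.4644
−0.10·log₂(0.10) = 0.3322
Sum ≈ 2.5514 → 2.551 bits.

2.551 bits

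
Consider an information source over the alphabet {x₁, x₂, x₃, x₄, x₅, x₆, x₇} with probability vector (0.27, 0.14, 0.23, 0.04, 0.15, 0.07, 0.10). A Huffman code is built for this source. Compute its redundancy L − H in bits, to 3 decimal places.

Entropy H = −Σ p log₂ p ≈ 2.5918 bits.
Huffman merges: 1/25+7/100→11/100; 1/10+11/100→21/100; 7/50+3/20→29/100; 21/100+23/100→11/25; 27/100+29/100→14/25; 11/25+14/25→1. L = 261/100 ≈ 2.6100.
L − H = 2.6100 − 2.5918 = 0.018 bits.

0.018 bits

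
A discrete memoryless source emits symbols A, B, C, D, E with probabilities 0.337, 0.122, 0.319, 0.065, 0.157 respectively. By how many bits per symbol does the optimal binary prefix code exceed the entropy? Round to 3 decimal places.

0.086 bits

Entropy H = −Σ p log₂ p ≈ 2.1006 bits.
Huffman merges: 13/200+61/500→187/1000; 157/1000+187/1000→43/125; 319/1000+337/1000→82/125; 43/125+82/125→1. L = 2187/1000 ≈ 2.1870.
L − H = 2.1870 − 2.1006 = 0.086 bits.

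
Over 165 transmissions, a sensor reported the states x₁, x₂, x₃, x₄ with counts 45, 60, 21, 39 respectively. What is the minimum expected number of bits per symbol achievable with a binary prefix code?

Probabilities are the counts divided by 165.
Repeatedly combine the two least-probable nodes; the expected code length is the sum of the merged weights.
merge 7/55 + 13/55 → 4/11
merge 3/11 + 4/11 → 7/11
merge 4/11 + 7/11 → 1
L = 4/11 + 7/11 + 1 = 2 bits/symbol.

2 bits/symbol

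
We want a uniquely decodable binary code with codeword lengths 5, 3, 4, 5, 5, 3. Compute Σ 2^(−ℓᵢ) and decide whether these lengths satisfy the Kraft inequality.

With common denominator 2^5 = 32: Σ 2^(−ℓᵢ) = 1/32 + 4/32 + 2/32 + 1/32 + 1/32 + 4/32 = 13/32 = 0.40625.
Kraft's inequality requires Σ ≤ 1; here Σ = 0.40625 ≤ 1, so such a prefix code exists.

0.40625; yes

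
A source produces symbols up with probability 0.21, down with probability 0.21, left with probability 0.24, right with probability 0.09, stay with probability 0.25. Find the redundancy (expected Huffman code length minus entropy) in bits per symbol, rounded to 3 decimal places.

Entropy H = −Σ p log₂ p ≈ 2.2524 bits.
Huffman merges: 9/100+21/100→3/10; 21/100+6/25→9/20; 1/4+3/10→11/20; 9/20+11/20→1. L = 23/10 ≈ 2.3000.
L − H = 2.3000 − 2.2524 = 0.048 bits.

0.048 bits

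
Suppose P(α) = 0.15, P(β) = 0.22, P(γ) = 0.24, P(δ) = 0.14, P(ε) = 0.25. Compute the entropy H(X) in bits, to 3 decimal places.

2.282 bits

H = −Σ pᵢ log₂ pᵢ.
−0.15·log₂(0.15) = 0.4105
−0.22·log₂(0.22) = 0.4806
−0.24·log₂(0.24) = 0.4941
−0.14·log₂(0.14) = 0.3971
−0.25·log₂(0.25) = 0.5000
Sum ≈ 2.2824 → 2.282 bits.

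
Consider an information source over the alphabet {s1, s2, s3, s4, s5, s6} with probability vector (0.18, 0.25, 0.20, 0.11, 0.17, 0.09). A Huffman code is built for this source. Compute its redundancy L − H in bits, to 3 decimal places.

Entropy H = −Σ p log₂ p ≈ 2.5072 bits.
Huffman merges: 9/100+11/100→1/5; 17/100+9/50→7/20; 1/5+1/5→2/5; 1/4+7/20→3/5; 2/5+3/5→1. L = 51/20 ≈ 2.5500.
L − H = 2.5500 − 2.5072 = 0.043 bits.

0.043 bits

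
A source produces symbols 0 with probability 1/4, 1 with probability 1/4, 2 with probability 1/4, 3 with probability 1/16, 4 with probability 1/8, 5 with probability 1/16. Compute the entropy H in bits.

2.375 bits

Each probability is a power of 1/2, so log₂(1/p) is an integer.
H = Σ p·log₂(1/p) = 1/4·2 + 1/4·2 + 1/4·2 + 1/16·4 + 1/8·3 + 1/16·4 = 2.375 bits.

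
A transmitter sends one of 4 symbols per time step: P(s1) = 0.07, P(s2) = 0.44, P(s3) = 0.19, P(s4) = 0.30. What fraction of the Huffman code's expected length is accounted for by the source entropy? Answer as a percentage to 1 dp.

Entropy H = −Σ p log₂ p ≈ 1.7660 bits.
Huffman merges: 7/100+19/100→13/50; 13/50+3/10→14/25; 11/25+14/25→1. L = 91/50 ≈ 1.8200.
Efficiency = H/L = 1.7660/1.8200 = 97.0%.

97.0%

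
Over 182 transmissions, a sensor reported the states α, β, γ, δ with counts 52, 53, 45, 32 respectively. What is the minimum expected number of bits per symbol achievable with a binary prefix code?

2 bits/symbol

Probabilities are the counts divided by 182.
Repeatedly combine the two least-probable nodes; the expected code length is the sum of the merged weights.
merge 16/91 + 45/182 → 11/26
merge 2/7 + 53/182 → 15/26
merge 11/26 + 15/26 → 1
L = 11/26 + 15/26 + 1 = 2 bits/symbol.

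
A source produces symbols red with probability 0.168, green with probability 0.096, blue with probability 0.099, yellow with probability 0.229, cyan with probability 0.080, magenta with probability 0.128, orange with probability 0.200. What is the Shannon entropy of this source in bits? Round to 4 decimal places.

2.7097 bits

H = −Σ pᵢ log₂ pᵢ.
−0.168·log₂(0.168) = 0.4323
−0.096·log₂(0.096) = 0.3246
−0.099·log₂(0.099) = 0.3303
−0.229·log₂(0.229) = 0.4870
−0.080·log₂(0.080) = 0.2915
−0.128·log₂(0.128) = 0.3796
−0.200·log₂(0.200) = 0.4644
Sum ≈ 2.7097 → 2.7097 bits.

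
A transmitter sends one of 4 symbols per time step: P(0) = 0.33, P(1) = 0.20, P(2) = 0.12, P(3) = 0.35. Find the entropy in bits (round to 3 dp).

H = −Σ pᵢ log₂ pᵢ.
−0.33·log₂(0.33) = 0.5278
−0.20·log₂(0.20) = 0.4644
−0.12·log₂(0.12) = 0.3671
−0.35·log₂(0.35) = 0.5301
Sum ≈ 1.8894 → 1.889 bits.

1.889 bits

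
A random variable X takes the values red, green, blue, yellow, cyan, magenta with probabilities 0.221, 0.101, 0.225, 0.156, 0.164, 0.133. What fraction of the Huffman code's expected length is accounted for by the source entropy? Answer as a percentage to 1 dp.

99.2%

Entropy H = −Σ p log₂ p ≈ 2.5326 bits.
Huffman merges: 101/1000+133/1000→117/500; 39/250+41/250→8/25; 221/1000+9/40→223/500; 117/500+8/25→277/500; 223/500+277/500→1. L = 1277/500 ≈ 2.5540.
Efficiency = H/L = 2.5326/2.5540 = 99.2%.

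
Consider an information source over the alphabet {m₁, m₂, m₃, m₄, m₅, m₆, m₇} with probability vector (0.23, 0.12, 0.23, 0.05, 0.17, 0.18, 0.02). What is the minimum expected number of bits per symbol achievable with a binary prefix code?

2.61 bits/symbol

Repeatedly combine the two least-probable nodes; the expected code length is the sum of the merged weights.
merge 1/50 + 1/20 → 7/100
merge 7/100 + 3/25 → 19/100
merge 17/100 + 9/50 → 7/20
merge 19/100 + 23/100 → 21/50
merge 23/100 + 7/20 → 29/50
merge 21/50 + 29/50 → 1
L = 7/100 + 19/100 + 7/20 + 21/50 + 29/50 + 1 = 261/100 = 2.61 bits/symbol.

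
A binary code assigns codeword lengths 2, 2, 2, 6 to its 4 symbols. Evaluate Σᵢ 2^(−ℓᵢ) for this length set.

0.765625

With common denominator 2^6 = 64: Σ 2^(−ℓᵢ) = 16/64 + 16/64 + 16/64 + 1/64 = 49/64 = 0.765625.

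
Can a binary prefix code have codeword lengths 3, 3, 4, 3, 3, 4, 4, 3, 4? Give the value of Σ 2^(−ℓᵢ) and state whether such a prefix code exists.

0.875; yes

With common denominator 2^4 = 16: Σ 2^(−ℓᵢ) = 2/16 + 2/16 + 1/16 + 2/16 + 2/16 + 1/16 + 1/16 + 2/16 + 1/16 = 14/16 = 0.875.
Kraft's inequality requires Σ ≤ 1; here Σ = 0.875 ≤ 1, so such a prefix code exists.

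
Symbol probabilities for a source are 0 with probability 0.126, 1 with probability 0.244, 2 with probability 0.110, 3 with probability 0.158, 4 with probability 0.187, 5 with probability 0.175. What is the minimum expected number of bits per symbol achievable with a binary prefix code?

2.569 bits/symbol

Repeatedly combine the two least-probable nodes; the expected code length is the sum of the merged weights.
merge 11/100 + 63/500 → 59/250
merge 79/500 + 7/40 → 333/1000
merge 187/1000 + 59/250 → 423/1000
merge 61/250 + 333/1000 → 577/1000
merge 423/1000 + 577/1000 → 1
L = 59/250 + 333/1000 + 423/1000 + 577/1000 + 1 = 2569/1000 = 2.569 bits/symbol.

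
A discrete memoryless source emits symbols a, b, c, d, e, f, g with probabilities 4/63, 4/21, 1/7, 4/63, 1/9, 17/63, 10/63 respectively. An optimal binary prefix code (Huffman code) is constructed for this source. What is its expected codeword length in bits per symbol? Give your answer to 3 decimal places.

2.667 bits/symbol

Repeatedly combine the two least-probable nodes; the expected code length is the sum of the merged weights.
merge 4/63 + 4/63 → 8/63
merge 1/9 + 8/63 → 5/21
merge 1/7 + 10/63 → 19/63
merge 4/21 + 5/21 → 3/7
merge 17/63 + 19/63 → 4/7
merge 3/7 + 4/7 → 1
L = 8/63 + 5/21 + 19/63 + 3/7 + 4/7 + 1 = 8/3 ≈ 2.667 bits/symbol.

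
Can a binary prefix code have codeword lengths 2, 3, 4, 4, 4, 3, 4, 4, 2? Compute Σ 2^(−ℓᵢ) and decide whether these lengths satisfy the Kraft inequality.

With common denominator 2^4 = 16: Σ 2^(−ℓᵢ) = 4/16 + 2/16 + 1/16 + 1/16 + 1/16 + 2/16 + 1/16 + 1/16 + 4/16 = 17/16 = 1.0625.
Kraft's inequality requires Σ ≤ 1; here Σ = 1.0625 > 1, so no such prefix code exists.

1.0625; no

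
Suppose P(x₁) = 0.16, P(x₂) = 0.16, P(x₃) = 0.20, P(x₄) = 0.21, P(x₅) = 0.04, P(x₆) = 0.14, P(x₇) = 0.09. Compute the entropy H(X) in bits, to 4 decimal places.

H = −Σ pᵢ log₂ pᵢ.
−0.16·log₂(0.16) = 0.4230
−0.16·log₂(0.16) = 0.4230
−0.20·log₂(0.20) = 0.4644
−0.21·log₂(0.21) = 0.4728
−0.04·log₂(0.04) = 0.1858
−0.14·log₂(0.14) = 0.3971
−0.09·log₂(0.09) = 0.3127
Sum ≈ 2.6788 → 2.6788 bits.

2.6788 bits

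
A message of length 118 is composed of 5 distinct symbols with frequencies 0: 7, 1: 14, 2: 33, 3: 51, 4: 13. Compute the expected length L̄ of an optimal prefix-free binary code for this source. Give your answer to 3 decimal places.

Probabilities are the counts divided by 118.
Repeatedly combine the two least-probable nodes; the expected code length is the sum of the merged weights.
merge 7/118 + 13/118 → 10/59
merge 7/59 + 10/59 → 17/59
merge 33/118 + 17/59 → 67/118
merge 51/118 + 67/118 → 1
L = 10/59 + 17/59 + 67/118 + 1 = 239/118 ≈ 2.025 bits/symbol.

2.025 bits/symbol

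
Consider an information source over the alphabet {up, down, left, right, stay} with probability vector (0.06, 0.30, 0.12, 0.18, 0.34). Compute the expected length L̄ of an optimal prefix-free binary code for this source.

2.18 bits/symbol

Repeatedly combine the two least-probable nodes; the expected code length is the sum of the merged weights.
merge 3/50 + 3/25 → 9/50
merge 9/50 + 9/50 → 9/25
merge 3/10 + 17/50 → 16/25
merge 9/25 + 16/25 → 1
L = 9/50 + 9/25 + 16/25 + 1 = 109/50 = 2.18 bits/symbol.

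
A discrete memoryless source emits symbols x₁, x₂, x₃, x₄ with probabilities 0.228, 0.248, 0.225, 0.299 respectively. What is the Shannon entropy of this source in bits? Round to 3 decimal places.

1.990 bits

H = −Σ pᵢ log₂ pᵢ.
−0.228·log₂(0.228) = 0.4863
−0.248·log₂(0.248) = 0.4989
−0.225·log₂(0.225) = 0.4842
−0.299·log₂(0.299) = 0.5208
Sum ≈ 1.9902 → 1.990 bits.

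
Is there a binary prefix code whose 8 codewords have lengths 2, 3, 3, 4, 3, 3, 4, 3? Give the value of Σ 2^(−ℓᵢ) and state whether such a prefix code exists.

1; yes

With common denominator 2^4 = 16: Σ 2^(−ℓᵢ) = 4/16 + 2/16 + 2/16 + 1/16 + 2/16 + 2/16 + 1/16 + 2/16 = 16/16 = 1.
Kraft's inequality requires Σ ≤ 1; here Σ = 1 ≤ 1, so such a prefix code exists.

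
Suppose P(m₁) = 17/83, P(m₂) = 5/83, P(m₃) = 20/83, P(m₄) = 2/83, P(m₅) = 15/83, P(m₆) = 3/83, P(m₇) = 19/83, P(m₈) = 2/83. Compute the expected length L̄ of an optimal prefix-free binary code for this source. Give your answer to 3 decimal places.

2.602 bits/symbol

Repeatedly combine the two least-probable nodes; the expected code length is the sum of the merged weights.
merge 2/83 + 2/83 → 4/83
merge 3/83 + 4/83 → 7/83
merge 5/83 + 7/83 → 12/83
merge 12/83 + 15/83 → 27/83
merge 17/83 + 19/83 → 36/83
merge 20/83 + 27/83 → 47/83
merge 36/83 + 47/83 → 1
L = 4/83 + 7/83 + 12/83 + 27/83 + 36/83 + 47/83 + 1 = 216/83 ≈ 2.602 bits/symbol.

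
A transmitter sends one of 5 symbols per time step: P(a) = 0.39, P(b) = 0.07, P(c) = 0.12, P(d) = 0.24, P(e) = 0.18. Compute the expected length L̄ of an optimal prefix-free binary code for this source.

2.17 bits/symbol

Repeatedly combine the two least-probable nodes; the expected code length is the sum of the merged weights.
merge 7/100 + 3/25 → 19/100
merge 9/50 + 19/100 → 37/100
merge 6/25 + 37/100 → 61/100
merge 39/100 + 61/100 → 1
L = 19/100 + 37/100 + 61/100 + 1 = 217/100 = 2.17 bits/symbol.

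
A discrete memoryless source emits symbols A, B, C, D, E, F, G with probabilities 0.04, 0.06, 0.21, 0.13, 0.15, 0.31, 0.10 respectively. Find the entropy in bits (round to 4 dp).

H = −Σ pᵢ log₂ pᵢ.
−0.04·log₂(0.04) = 0.1858
−0.06·log₂(0.06) = 0.2435
−0.21·log₂(0.21) = 0.4728
−0.13·log₂(0.13) = 0.3826
−0.15·log₂(0.15) = 0.4105
−0.31·log₂(0.31) = 0.5238
−0.10·log₂(0.10) = 0.3322
Sum ≈ 2.5513 → 2.5513 bits.

2.5513 bits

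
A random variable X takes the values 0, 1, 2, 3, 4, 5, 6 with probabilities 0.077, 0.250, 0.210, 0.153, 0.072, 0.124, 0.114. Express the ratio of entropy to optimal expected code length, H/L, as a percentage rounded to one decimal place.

Entropy H = −Σ p log₂ p ≈ 2.6759 bits.
Huffman merges: 9/125+77/1000→149/1000; 57/500+31/250→119/500; 149/1000+153/1000→151/500; 21/100+119/500→56/125; 1/4+151/500→69/125; 56/125+69/125→1. L = 2689/1000 ≈ 2.6890.
Efficiency = H/L = 2.6759/2.6890 = 99.5%.

99.5%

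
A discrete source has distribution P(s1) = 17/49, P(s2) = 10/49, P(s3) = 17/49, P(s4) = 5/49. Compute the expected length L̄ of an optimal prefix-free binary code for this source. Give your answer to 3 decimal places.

Repeatedly combine the two least-probable nodes; the expected code length is the sum of the merged weights.
merge 5/49 + 10/49 → 15/49
merge 15/49 + 17/49 → 32/49
merge 17/49 + 32/49 → 1
L = 15/49 + 32/49 + 1 = 96/49 ≈ 1.959 bits/symbol.

1.959 bits/symbol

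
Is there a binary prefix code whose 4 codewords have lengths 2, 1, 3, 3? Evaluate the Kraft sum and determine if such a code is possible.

1; yes

With common denominator 2^3 = 8: Σ 2^(−ℓᵢ) = 2/8 + 4/8 + 1/8 + 1/8 = 8/8 = 1.
Kraft's inequality requires Σ ≤ 1; here Σ = 1 ≤ 1, so such a prefix code exists.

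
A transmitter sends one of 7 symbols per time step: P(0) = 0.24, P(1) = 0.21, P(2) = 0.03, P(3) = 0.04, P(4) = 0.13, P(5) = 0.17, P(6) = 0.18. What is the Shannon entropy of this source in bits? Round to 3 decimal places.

2.567 bits

H = −Σ pᵢ log₂ pᵢ.
−0.24·log₂(0.24) = 0.4941
−0.21·log₂(0.21) = 0.4728
−0.03·log₂(0.03) = 0.1518
−0.04·log₂(0.04) = 0.1858
−0.13·log₂(0.13) = 0.3826
−0.17·log₂(0.17) = 0.4346
−0.18·log₂(0.18) = 0.4453
Sum ≈ 2.5670 → 2.567 bits.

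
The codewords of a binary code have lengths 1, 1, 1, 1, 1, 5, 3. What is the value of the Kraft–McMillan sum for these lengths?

2.65625

With common denominator 2^5 = 32: Σ 2^(−ℓᵢ) = 16/32 + 16/32 + 16/32 + 16/32 + 16/32 + 1/32 + 4/32 = 85/32 = 2.65625.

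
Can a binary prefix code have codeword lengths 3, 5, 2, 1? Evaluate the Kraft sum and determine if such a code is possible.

0.90625; yes

With common denominator 2^5 = 32: Σ 2^(−ℓᵢ) = 4/32 + 1/32 + 8/32 + 16/32 = 29/32 = 0.90625.
Kraft's inequality requires Σ ≤ 1; here Σ = 0.90625 ≤ 1, so such a prefix code exists.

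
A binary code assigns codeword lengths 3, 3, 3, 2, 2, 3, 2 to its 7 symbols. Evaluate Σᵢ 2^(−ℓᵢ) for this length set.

1.25

With common denominator 2^3 = 8: Σ 2^(−ℓᵢ) = 1/8 + 1/8 + 1/8 + 2/8 + 2/8 + 1/8 + 2/8 = 10/8 = 1.25.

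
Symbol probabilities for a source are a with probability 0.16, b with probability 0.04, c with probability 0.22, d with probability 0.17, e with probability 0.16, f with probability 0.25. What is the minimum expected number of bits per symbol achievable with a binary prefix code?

Repeatedly combine the two least-probable nodes; the expected code length is the sum of the merged weights.
merge 1/25 + 4/25 → 1/5
merge 4/25 + 17/100 → 33/100
merge 1/5 + 11/50 → 21/50
merge 1/4 + 33/100 → 29/50
merge 21/50 + 29/50 → 1
L = 1/5 + 33/100 + 21/50 + 29/50 + 1 = 253/100 = 2.53 bits/symbol.

2.53 bits/symbol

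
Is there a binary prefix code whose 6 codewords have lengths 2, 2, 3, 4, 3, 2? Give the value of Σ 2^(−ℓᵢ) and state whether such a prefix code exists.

With common denominator 2^4 = 16: Σ 2^(−ℓᵢ) = 4/16 + 4/16 + 2/16 + 1/16 + 2/16 + 4/16 = 17/16 = 1.0625.
Kraft's inequality requires Σ ≤ 1; here Σ = 1.0625 > 1, so no such prefix code exists.

1.0625; no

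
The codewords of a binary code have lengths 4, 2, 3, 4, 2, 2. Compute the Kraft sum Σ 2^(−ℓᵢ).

With common denominator 2^4 = 16: Σ 2^(−ℓᵢ) = 1/16 + 4/16 + 2/16 + 1/16 + 4/16 + 4/16 = 16/16 = 1.

1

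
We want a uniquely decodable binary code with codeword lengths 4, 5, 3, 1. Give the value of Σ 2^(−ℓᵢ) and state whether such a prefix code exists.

With common denominator 2^5 = 32: Σ 2^(−ℓᵢ) = 2/32 + 1/32 + 4/32 + 16/32 = 23/32 = 0.71875.
Kraft's inequality requires Σ ≤ 1; here Σ = 0.71875 ≤ 1, so such a prefix code exists.

0.71875; yes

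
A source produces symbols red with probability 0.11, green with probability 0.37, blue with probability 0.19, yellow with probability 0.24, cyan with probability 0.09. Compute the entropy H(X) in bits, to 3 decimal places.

2.143 bits

H = −Σ pᵢ log₂ pᵢ.
−0.11·log₂(0.11) = 0.3503
−0.37·log₂(0.37) = 0.5307
−0.19·log₂(0.19) = 0.4552
−0.24·log₂(0.24) = 0.4941
−0.09·log₂(0.09) = 0.3127
Sum ≈ 2.1430 → 2.143 bits.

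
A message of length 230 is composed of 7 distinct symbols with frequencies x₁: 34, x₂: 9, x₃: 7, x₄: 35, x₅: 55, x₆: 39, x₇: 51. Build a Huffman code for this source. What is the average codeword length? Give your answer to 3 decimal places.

Probabilities are the counts divided by 230.
Repeatedly combine the two least-probable nodes; the expected code length is the sum of the merged weights.
merge 7/230 + 9/230 → 8/115
merge 8/115 + 17/115 → 5/23
merge 7/46 + 39/230 → 37/115
merge 5/23 + 51/230 → 101/230
merge 11/46 + 37/115 → 129/230
merge 101/230 + 129/230 → 1
L = 8/115 + 5/23 + 37/115 + 101/230 + 129/230 + 1 = 60/23 ≈ 2.609 bits/symbol.

2.609 bits/symbol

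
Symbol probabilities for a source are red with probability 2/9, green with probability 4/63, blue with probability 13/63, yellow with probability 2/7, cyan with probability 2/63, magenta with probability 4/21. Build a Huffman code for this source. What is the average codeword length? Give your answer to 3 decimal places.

Repeatedly combine the two least-probable nodes; the expected code length is the sum of the merged weights.
merge 2/63 + 4/63 → 2/21
merge 2/21 + 4/21 → 2/7
merge 13/63 + 2/9 → 3/7
merge 2/7 + 2/7 → 4/7
merge 3/7 + 4/7 → 1
L = 2/21 + 2/7 + 3/7 + 4/7 + 1 = 50/21 ≈ 2.381 bits/symbol.

2.381 bits/symbol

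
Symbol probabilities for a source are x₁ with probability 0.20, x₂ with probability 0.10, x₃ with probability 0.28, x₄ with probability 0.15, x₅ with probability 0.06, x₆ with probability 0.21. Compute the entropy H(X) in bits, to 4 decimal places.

2.4377 bits

H = −Σ pᵢ log₂ pᵢ.
−0.20·log₂(0.20) = 0.4644
−0.10·log₂(0.10) = 0.3322
−0.28·log₂(0.28) = 0.5142
−0.15·log₂(0.15) = 0.4105
−0.06·log₂(0.06) = 0.2435
−0.21·log₂(0.21) = 0.4728
Sum ≈ 2.4377 → 2.4377 bits.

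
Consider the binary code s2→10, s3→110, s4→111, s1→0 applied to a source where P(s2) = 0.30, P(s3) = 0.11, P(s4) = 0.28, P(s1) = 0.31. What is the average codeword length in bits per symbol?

L̄ = Σ pᵢ·ℓᵢ = 0.30·2 + 0.11·3 + 0.28·3 + 0.31·1 = 2.08 bits/symbol.

2.08 bits/symbol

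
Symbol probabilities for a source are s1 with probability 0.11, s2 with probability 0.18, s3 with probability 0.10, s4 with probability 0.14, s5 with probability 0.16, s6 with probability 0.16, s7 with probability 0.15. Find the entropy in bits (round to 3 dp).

2.781 bits

H = −Σ pᵢ log₂ pᵢ.
−0.11·log₂(0.11) = 0.3503
−0.18·log₂(0.18) = 0.4453
−0.10·log₂(0.10) = 0.3322
−0.14·log₂(0.14) = 0.3971
−0.16·log₂(0.16) = 0.4230
−0.16·log₂(0.16) = 0.4230
−0.15·log₂(0.15) = 0.4105
Sum ≈ 2.7815 → 2.781 bits.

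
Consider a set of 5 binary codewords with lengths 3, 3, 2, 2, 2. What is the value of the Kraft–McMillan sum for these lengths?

With common denominator 2^3 = 8: Σ 2^(−ℓᵢ) = 1/8 + 1/8 + 2/8 + 2/8 + 2/8 = 8/8 = 1.

1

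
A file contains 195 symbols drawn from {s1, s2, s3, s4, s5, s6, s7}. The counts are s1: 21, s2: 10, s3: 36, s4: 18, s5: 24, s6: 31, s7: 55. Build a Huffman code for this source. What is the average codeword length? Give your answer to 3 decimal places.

Probabilities are the counts divided by 195.
Repeatedly combine the two least-probable nodes; the expected code length is the sum of the merged weights.
merge 2/39 + 6/65 → 28/195
merge 7/65 + 8/65 → 3/13
merge 28/195 + 31/195 → 59/195
merge 12/65 + 3/13 → 27/65
merge 11/39 + 59/195 → 38/65
merge 27/65 + 38/65 → 1
L = 28/195 + 3/13 + 59/195 + 27/65 + 38/65 + 1 = 174/65 ≈ 2.677 bits/symbol.

2.677 bits/symbol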